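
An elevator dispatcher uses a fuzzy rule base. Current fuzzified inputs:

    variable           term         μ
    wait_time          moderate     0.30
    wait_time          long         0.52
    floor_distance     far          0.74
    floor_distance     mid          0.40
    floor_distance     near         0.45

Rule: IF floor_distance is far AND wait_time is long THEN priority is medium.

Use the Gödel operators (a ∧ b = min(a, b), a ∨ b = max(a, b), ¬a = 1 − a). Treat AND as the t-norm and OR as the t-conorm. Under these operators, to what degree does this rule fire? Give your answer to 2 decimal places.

firing strength: far=0.74, long=0.52; AND[min(a, b)] → w = 0.52

0.52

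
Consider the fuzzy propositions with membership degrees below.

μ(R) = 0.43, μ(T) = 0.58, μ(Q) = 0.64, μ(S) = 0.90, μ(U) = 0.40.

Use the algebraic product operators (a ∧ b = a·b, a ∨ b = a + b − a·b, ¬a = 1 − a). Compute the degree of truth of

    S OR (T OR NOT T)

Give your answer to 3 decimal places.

NOT T = 1 − 0.5800 = 0.4200
T OR NOT T = a + b − a·b on (0.5800, 0.4200) = 0.7564
S OR (T OR NOT T) = a + b − a·b on (0.9000, 0.7564) = 0.9756

0.976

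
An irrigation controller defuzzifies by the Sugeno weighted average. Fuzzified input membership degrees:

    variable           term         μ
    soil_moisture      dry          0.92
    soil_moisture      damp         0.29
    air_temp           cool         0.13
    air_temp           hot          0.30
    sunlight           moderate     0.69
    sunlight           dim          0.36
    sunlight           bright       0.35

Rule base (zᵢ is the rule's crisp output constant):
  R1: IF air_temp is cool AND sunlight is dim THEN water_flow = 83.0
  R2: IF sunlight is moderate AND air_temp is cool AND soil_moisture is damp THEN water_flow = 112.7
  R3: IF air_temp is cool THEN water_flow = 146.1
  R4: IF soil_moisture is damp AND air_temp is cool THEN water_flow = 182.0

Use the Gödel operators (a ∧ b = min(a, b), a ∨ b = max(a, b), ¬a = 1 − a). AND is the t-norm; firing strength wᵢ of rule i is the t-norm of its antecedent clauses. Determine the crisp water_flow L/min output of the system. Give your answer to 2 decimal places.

130.95

R1 (z=83.0): cool=0.13, dim=0.36; AND[min(a, b)] → w = 0.13
R2 (z=112.7): moderate=0.69, cool=0.13, damp=0.29; AND[min(a, b)] → w = 0.13
R3 (z=146.1): cool=0.13 → w = 0.13
R4 (z=182.0): damp=0.29, cool=0.13; AND[min(a, b)] → w = 0.13
Weighted average = (0.13·83.0 + 0.13·112.7 + 0.13·146.1 + 0.13·182.0) / (0.13 + 0.13 + 0.13 + 0.13)
  = 68.0940 / 0.5200 = 130.95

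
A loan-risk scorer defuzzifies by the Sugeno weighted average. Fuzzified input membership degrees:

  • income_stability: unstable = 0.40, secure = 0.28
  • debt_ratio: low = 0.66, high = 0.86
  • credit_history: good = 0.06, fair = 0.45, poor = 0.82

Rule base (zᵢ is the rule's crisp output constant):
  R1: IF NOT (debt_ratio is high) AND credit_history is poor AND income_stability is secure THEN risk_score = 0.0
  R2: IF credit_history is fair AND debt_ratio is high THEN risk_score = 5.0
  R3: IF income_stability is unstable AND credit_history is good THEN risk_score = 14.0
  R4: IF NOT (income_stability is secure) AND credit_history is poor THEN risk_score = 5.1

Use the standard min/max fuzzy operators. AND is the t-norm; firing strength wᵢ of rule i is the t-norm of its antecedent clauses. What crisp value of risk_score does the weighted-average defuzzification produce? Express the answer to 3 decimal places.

R1 (z=0.0): ¬high=1−0.86=0.14, poor=0.82, secure=0.28; AND[min(a, b)] → w = 0.14
R2 (z=5.0): fair=0.45, high=0.86; AND[min(a, b)] → w = 0.45
R3 (z=14.0): unstable=0.40, good=0.06; AND[min(a, b)] → w = 0.06
R4 (z=5.1): ¬secure=1−0.28=0.72, poor=0.82; AND[min(a, b)] → w = 0.72
Weighted average = (0.14·0.0 + 0.45·5.0 + 0.06·14.0 + 0.72·5.1) / (0.14 + 0.45 + 0.06 + 0.72)
  = 6.7620 / 1.3700 = 4.936

4.936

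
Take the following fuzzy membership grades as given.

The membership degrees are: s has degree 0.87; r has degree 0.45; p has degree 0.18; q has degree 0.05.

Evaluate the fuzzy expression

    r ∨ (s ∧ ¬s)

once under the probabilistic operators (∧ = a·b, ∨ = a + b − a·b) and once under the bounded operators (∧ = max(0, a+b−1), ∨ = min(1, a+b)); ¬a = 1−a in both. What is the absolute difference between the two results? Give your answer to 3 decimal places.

0.062

Under probabilistic:
  ¬s = 1 − 0.8700 = 0.1300
  s ∧ ¬s = a·b on (0.8700, 0.1300) = 0.1131
  r ∨ (s ∧ ¬s) = a + b − a·b on (0.4500, 0.1131) = 0.5122
  → value = 0.5122
Under bounded:
  ¬s = 1 − 0.87 = 0.13
  s ∧ ¬s = max(0, a+b−1) on (0.87, 0.13) = 0.00
  r ∨ (s ∧ ¬s) = min(1, a+b) on (0.45, 0.00) = 0.45
  → value = 0.4500
|0.5122 − 0.4500| = 0.062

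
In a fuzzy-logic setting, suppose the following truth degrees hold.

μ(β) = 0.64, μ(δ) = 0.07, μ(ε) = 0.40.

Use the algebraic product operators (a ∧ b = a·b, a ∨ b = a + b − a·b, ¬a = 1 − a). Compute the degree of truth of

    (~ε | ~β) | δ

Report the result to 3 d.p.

0.762

~ε = 1 − 0.4000 = 0.6000
~β = 1 − 0.6400 = 0.3600
~ε | ~β = a + b − a·b on (0.6000, 0.3600) = 0.7440
(~ε | ~β) | δ = a + b − a·b on (0.7440, 0.0700) = 0.7619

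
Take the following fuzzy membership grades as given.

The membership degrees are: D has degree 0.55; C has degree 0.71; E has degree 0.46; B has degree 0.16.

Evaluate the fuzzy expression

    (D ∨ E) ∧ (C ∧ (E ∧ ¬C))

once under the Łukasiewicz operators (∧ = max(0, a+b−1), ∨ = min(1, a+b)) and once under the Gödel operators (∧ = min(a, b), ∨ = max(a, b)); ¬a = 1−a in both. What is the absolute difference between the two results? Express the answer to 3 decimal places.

0.290

Under Łukasiewicz:
  D ∨ E = min(1, a+b) on (0.55, 0.46) = 1.00
  ¬C = 1 − 0.71 = 0.29
  E ∧ ¬C = max(0, a+b−1) on (0.46, 0.29) = 0.00
  C ∧ (E ∧ ¬C) = max(0, a+b−1) on (0.71, 0.00) = 0.00
  (D ∨ E) ∧ (C ∧ (E ∧ ¬C)) = max(0, a+b−1) on (1.00, 0.00) = 0.00
  → value = 0.0000
Under Gödel:
  D ∨ E = max(a, b) on (0.55, 0.46) = 0.55
  ¬C = 1 − 0.71 = 0.29
  E ∧ ¬C = min(a, b) on (0.46, 0.29) = 0.29
  C ∧ (E ∧ ¬C) = min(a, b) on (0.71, 0.29) = 0.29
  (D ∨ E) ∧ (C ∧ (E ∧ ¬C)) = min(a, b) on (0.55, 0.29) = 0.29
  → value = 0.2900
|0.0000 − 0.2900| = 0.290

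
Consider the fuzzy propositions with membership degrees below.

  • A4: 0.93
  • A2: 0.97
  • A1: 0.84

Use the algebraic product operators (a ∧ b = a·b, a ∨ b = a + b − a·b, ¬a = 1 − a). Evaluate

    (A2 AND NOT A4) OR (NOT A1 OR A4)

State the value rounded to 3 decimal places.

0.945

NOT A4 = 1 − 0.9300 = 0.0700
A2 AND NOT A4 = a·b on (0.9700, 0.0700) = 0.0679
NOT A1 = 1 − 0.8400 = 0.1600
NOT A1 OR A4 = a + b − a·b on (0.1600, 0.9300) = 0.9412
(A2 AND NOT A4) OR (NOT A1 OR A4) = a + b − a·b on (0.0679, 0.9412) = 0.9452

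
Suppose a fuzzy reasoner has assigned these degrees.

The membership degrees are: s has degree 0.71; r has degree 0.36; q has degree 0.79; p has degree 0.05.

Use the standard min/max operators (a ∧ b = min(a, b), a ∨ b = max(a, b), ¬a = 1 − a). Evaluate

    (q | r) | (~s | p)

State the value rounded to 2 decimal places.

0.79

q | r = max(a, b) on (0.79, 0.36) = 0.79
~s = 1 − 0.71 = 0.29
~s | p = max(a, b) on (0.29, 0.05) = 0.29
(q | r) | (~s | p) = max(a, b) on (0.79, 0.29) = 0.79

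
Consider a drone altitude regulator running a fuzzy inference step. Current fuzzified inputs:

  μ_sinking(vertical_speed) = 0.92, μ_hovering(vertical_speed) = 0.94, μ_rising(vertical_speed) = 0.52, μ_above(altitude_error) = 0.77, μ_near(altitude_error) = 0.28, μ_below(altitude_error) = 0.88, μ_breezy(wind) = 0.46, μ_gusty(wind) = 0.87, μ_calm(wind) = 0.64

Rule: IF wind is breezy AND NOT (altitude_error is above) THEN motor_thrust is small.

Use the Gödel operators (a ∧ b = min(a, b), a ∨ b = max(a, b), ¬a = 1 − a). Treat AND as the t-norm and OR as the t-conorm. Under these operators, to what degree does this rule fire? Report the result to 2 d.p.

0.23

firing strength: breezy=0.46, ¬above=1−0.77=0.23; AND[min(a, b)] → w = 0.23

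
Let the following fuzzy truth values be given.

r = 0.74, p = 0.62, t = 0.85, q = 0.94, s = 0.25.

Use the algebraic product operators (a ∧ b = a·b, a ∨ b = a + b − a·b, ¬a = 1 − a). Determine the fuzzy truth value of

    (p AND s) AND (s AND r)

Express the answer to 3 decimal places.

p AND s = a·b on (0.6200, 0.2500) = 0.1550
s AND r = a·b on (0.2500, 0.7400) = 0.1850
(p AND s) AND (s AND r) = a·b on (0.1550, 0.1850) = 0.0287

0.029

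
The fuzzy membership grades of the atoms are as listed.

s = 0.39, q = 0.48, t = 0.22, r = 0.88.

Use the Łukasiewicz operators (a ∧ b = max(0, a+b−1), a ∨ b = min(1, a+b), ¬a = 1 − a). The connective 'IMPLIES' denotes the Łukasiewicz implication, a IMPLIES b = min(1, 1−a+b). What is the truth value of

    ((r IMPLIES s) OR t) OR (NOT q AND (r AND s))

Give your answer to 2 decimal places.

r IMPLIES s  [Łukasiewicz: min(1, 1−a+b)] with a=0.88, b=0.39 → 0.51
(r IMPLIES s) OR t = min(1, a+b) on (0.51, 0.22) = 0.73
NOT q = 1 − 0.48 = 0.52
r AND s = max(0, a+b−1) on (0.88, 0.39) = 0.27
NOT q AND (r AND s) = max(0, a+b−1) on (0.52, 0.27) = 0.00
((r IMPLIES s) OR t) OR (NOT q AND (r AND s)) = min(1, a+b) on (0.73, 0.00) = 0.73

0.73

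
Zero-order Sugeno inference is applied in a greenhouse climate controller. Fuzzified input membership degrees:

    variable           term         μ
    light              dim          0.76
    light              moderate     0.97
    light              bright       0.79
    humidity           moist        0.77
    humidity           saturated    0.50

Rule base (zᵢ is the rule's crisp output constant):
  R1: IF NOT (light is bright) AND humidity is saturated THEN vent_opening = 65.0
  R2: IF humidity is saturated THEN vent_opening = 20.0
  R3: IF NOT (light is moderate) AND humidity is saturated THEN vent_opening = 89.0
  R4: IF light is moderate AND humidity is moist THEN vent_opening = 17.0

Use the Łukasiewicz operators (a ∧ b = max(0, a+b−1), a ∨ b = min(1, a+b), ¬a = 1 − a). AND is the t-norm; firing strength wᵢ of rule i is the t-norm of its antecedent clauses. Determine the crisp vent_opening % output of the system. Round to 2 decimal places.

18.21

R1 (z=65.0): ¬bright=1−0.79=0.21, saturated=0.50; AND[max(0, a+b−1)] → w = 0.00
R2 (z=20.0): saturated=0.50 → w = 0.50
R3 (z=89.0): ¬moderate=1−0.97=0.03, saturated=0.50; AND[max(0, a+b−1)] → w = 0.00
R4 (z=17.0): moderate=0.97, moist=0.77; AND[max(0, a+b−1)] → w = 0.74
Weighted average = (0.00·65.0 + 0.50·20.0 + 0.00·89.0 + 0.74·17.0) / (0.00 + 0.50 + 0.00 + 0.74)
  = 22.5800 / 1.2400 = 18.21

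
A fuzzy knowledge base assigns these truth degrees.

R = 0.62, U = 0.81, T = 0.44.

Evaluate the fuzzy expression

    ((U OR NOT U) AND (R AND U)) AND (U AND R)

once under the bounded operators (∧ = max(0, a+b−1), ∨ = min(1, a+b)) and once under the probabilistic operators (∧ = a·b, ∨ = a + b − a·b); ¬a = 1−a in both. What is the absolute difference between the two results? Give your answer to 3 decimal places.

0.213

Under bounded:
  NOT U = 1 − 0.81 = 0.19
  U OR NOT U = min(1, a+b) on (0.81, 0.19) = 1.00
  R AND U = max(0, a+b−1) on (0.62, 0.81) = 0.43
  (U OR NOT U) AND (R AND U) = max(0, a+b−1) on (1.00, 0.43) = 0.43
  U AND R = max(0, a+b−1) on (0.81, 0.62) = 0.43
  ((U OR NOT U) AND (R AND U)) AND (U AND R) = max(0, a+b−1) on (0.43, 0.43) = 0.00
  → value = 0.0000
Under probabilistic:
  NOT U = 1 − 0.8100 = 0.1900
  U OR NOT U = a + b − a·b on (0.8100, 0.1900) = 0.8461
  R AND U = a·b on (0.6200, 0.8100) = 0.5022
  (U OR NOT U) AND (R AND U) = a·b on (0.8461, 0.5022) = 0.4249
  U AND R = a·b on (0.8100, 0.6200) = 0.5022
  ((U OR NOT U) AND (R AND U)) AND (U AND R) = a·b on (0.4249, 0.5022) = 0.2134
  → value = 0.2134
|0.0000 − 0.2134| = 0.213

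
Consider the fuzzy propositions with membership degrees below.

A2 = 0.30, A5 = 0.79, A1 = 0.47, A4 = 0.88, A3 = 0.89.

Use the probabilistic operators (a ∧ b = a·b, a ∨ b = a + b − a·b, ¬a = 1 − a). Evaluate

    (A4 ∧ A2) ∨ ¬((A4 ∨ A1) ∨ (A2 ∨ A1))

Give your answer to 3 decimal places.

0.281

A4 ∧ A2 = a·b on (0.8800, 0.3000) = 0.2640
A4 ∨ A1 = a + b − a·b on (0.8800, 0.4700) = 0.9364
A2 ∨ A1 = a + b − a·b on (0.3000, 0.4700) = 0.6290
(A4 ∨ A1) ∨ (A2 ∨ A1) = a + b − a·b on (0.9364, 0.6290) = 0.9764
¬((A4 ∨ A1) ∨ (A2 ∨ A1)) = 1 − 0.9764 = 0.0236
(A4 ∧ A2) ∨ ¬((A4 ∨ A1) ∨ (A2 ∨ A1)) = a + b − a·b on (0.2640, 0.0236) = 0.2814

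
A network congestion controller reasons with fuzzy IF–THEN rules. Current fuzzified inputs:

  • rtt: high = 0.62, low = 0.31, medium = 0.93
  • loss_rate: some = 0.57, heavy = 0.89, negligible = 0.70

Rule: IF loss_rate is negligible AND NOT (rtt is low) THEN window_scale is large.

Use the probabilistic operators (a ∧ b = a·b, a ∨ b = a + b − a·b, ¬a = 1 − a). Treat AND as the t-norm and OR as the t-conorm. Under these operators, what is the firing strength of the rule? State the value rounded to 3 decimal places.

0.483

firing strength: negligible=0.70, ¬low=1−0.31=0.69; AND[a·b] → w = 0.4830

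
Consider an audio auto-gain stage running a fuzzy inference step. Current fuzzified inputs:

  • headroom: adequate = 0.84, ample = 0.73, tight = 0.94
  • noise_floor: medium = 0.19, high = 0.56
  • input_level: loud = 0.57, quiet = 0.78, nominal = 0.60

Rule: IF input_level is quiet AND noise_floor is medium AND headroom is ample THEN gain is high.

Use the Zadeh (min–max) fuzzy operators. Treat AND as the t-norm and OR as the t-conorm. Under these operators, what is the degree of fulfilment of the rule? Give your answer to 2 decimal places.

firing strength: quiet=0.78, medium=0.19, ample=0.73; AND[min(a, b)] → w = 0.19

0.19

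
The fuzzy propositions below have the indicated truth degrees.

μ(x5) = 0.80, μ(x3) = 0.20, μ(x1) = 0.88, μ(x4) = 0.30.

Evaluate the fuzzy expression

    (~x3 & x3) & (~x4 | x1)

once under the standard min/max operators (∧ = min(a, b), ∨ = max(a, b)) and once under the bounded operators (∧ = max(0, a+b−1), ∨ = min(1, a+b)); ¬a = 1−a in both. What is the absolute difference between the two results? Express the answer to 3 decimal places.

0.200

Under standard min/max:
  ~x3 = 1 − 0.20 = 0.80
  ~x3 & x3 = min(a, b) on (0.80, 0.20) = 0.20
  ~x4 = 1 − 0.30 = 0.70
  ~x4 | x1 = max(a, b) on (0.70, 0.88) = 0.88
  (~x3 & x3) & (~x4 | x1) = min(a, b) on (0.20, 0.88) = 0.20
  → value = 0.2000
Under bounded:
  ~x3 = 1 − 0.20 = 0.80
  ~x3 & x3 = max(0, a+b−1) on (0.80, 0.20) = 0.00
  ~x4 = 1 − 0.30 = 0.70
  ~x4 | x1 = min(1, a+b) on (0.70, 0.88) = 1.00
  (~x3 & x3) & (~x4 | x1) = max(0, a+b−1) on (0.00, 1.00) = 0.00
  → value = 0.0000
|0.2000 − 0.0000| = 0.200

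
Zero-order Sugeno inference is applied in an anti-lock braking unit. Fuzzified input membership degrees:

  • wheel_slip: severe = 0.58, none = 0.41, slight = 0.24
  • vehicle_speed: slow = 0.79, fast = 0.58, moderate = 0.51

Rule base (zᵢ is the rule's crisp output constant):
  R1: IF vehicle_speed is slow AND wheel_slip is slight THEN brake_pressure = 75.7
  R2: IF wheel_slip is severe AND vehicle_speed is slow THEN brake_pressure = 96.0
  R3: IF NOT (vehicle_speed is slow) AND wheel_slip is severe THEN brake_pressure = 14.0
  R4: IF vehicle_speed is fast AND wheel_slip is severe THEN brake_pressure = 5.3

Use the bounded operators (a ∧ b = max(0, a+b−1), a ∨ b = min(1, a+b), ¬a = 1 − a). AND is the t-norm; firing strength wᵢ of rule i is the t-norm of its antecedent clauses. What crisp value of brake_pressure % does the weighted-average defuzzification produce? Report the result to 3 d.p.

68.998

R1 (z=75.7): slow=0.79, slight=0.24; AND[max(0, a+b−1)] → w = 0.03
R2 (z=96.0): severe=0.58, slow=0.79; AND[max(0, a+b−1)] → w = 0.37
R3 (z=14.0): ¬slow=1−0.79=0.21, severe=0.58; AND[max(0, a+b−1)] → w = 0.00
R4 (z=5.3): fast=0.58, severe=0.58; AND[max(0, a+b−1)] → w = 0.16
Weighted average = (0.03·75.7 + 0.37·96.0 + 0.00·14.0 + 0.16·5.3) / (0.03 + 0.37 + 0.00 + 0.16)
  = 38.6390 / 0.5600 = 68.998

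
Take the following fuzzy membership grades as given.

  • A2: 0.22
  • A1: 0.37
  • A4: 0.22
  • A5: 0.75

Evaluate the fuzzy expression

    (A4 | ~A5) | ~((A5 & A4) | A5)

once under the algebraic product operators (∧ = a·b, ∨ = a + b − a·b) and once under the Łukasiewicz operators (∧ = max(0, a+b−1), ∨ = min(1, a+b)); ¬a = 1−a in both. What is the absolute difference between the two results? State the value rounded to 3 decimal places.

0.183

Under algebraic product:
  ~A5 = 1 − 0.7500 = 0.2500
  A4 | ~A5 = a + b − a·b on (0.2200, 0.2500) = 0.4150
  A5 & A4 = a·b on (0.7500, 0.2200) = 0.1650
  (A5 & A4) | A5 = a + b − a·b on (0.1650, 0.7500) = 0.7913
  ~((A5 & A4) | A5) = 1 − 0.7913 = 0.2087
  (A4 | ~A5) | ~((A5 & A4) | A5) = a + b − a·b on (0.4150, 0.2087) = 0.5371
  → value = 0.5371
Under Łukasiewicz:
  ~A5 = 1 − 0.75 = 0.25
  A4 | ~A5 = min(1, a+b) on (0.22, 0.25) = 0.47
  A5 & A4 = max(0, a+b−1) on (0.75, 0.22) = 0.00
  (A5 & A4) | A5 = min(1, a+b) on (0.00, 0.75) = 0.75
  ~((A5 & A4) | A5) = 1 − 0.75 = 0.25
  (A4 | ~A5) | ~((A5 & A4) | A5) = min(1, a+b) on (0.47, 0.25) = 0.72
  → value = 0.7200
|0.5371 − 0.7200| = 0.183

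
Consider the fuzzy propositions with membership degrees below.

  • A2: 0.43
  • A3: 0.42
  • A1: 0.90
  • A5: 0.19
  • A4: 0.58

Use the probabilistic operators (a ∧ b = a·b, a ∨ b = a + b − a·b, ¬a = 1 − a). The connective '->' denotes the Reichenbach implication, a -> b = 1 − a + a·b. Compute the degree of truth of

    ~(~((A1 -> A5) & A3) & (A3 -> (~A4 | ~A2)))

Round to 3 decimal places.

0.207

A1 -> A5  [Reichenbach: 1 − a + a·b] with a=0.9000, b=0.1900 → 0.2710
(A1 -> A5) & A3 = a·b on (0.2710, 0.4200) = 0.1138
~((A1 -> A5) & A3) = 1 − 0.1138 = 0.8862
~A4 = 1 − 0.5800 = 0.4200
~A2 = 1 − 0.4300 = 0.5700
~A4 | ~A2 = a + b − a·b on (0.4200, 0.5700) = 0.7506
A3 -> (~A4 | ~A2)  [Reichenbach: 1 − a + a·b] with a=0.4200, b=0.7506 → 0.8953
~((A1 -> A5) & A3) & (A3 -> (~A4 | ~A2)) = a·b on (0.8862, 0.8953) = 0.7934
~(~((A1 -> A5) & A3) & (A3 -> (~A4 | ~A2))) = 1 − 0.7934 = 0.2066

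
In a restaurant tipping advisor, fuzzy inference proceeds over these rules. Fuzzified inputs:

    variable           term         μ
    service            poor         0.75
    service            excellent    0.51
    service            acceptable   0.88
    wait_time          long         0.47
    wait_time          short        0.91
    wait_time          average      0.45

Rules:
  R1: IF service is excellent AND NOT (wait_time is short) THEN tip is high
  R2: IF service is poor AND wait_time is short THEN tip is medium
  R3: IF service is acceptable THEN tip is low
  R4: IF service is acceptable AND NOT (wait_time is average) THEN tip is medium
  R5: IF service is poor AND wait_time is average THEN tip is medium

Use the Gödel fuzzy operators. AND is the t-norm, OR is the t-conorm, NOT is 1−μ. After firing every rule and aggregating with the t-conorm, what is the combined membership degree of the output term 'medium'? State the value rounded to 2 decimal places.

R1: excellent=0.51, ¬short=1−0.91=0.09; AND[min(a, b)] → w = 0.09
R2: poor=0.75, short=0.91; AND[min(a, b)] → w = 0.75
R3: acceptable=0.88 → w = 0.88
R4: acceptable=0.88, ¬average=1−0.45=0.55; AND[min(a, b)] → w = 0.55
R5: poor=0.75, average=0.45; AND[min(a, b)] → w = 0.45
Rules with consequent 'medium': {R2, R4, R5} → strengths 0.75, 0.55, 0.45
Aggregate via t-conorm [max(a, b)]: 0.75

0.75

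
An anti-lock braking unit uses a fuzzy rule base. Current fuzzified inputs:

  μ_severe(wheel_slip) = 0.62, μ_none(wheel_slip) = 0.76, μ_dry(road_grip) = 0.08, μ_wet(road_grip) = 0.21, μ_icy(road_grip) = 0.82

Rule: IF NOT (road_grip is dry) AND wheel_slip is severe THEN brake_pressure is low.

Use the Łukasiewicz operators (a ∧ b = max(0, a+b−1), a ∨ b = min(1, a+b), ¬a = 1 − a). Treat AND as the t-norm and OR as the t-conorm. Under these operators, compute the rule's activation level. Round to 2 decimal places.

0.54

firing strength: ¬dry=1−0.08=0.92, severe=0.62; AND[max(0, a+b−1)] → w = 0.54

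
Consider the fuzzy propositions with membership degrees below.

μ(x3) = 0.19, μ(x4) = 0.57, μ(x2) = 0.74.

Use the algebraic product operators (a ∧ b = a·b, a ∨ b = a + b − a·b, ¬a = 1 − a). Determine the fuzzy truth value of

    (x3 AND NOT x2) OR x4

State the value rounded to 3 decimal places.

NOT x2 = 1 − 0.7400 = 0.2600
x3 AND NOT x2 = a·b on (0.1900, 0.2600) = 0.0494
(x3 AND NOT x2) OR x4 = a + b − a·b on (0.0494, 0.5700) = 0.5912

0.591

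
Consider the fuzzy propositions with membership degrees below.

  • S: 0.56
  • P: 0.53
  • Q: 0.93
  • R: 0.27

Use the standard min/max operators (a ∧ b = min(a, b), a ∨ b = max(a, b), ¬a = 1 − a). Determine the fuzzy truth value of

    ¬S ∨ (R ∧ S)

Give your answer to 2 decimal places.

0.44

¬S = 1 − 0.56 = 0.44
R ∧ S = min(a, b) on (0.27, 0.56) = 0.27
¬S ∨ (R ∧ S) = max(a, b) on (0.44, 0.27) = 0.44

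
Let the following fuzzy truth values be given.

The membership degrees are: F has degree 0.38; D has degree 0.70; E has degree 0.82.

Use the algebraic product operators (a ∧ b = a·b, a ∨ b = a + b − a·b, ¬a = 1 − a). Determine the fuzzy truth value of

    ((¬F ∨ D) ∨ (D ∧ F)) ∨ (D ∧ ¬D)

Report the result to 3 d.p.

¬F = 1 − 0.3800 = 0.6200
¬F ∨ D = a + b − a·b on (0.6200, 0.7000) = 0.8860
D ∧ F = a·b on (0.7000, 0.3800) = 0.2660
(¬F ∨ D) ∨ (D ∧ F) = a + b − a·b on (0.8860, 0.2660) = 0.9163
¬D = 1 − 0.7000 = 0.3000
D ∧ ¬D = a·b on (0.7000, 0.3000) = 0.2100
((¬F ∨ D) ∨ (D ∧ F)) ∨ (D ∧ ¬D) = a + b − a·b on (0.9163, 0.2100) = 0.9339

0.934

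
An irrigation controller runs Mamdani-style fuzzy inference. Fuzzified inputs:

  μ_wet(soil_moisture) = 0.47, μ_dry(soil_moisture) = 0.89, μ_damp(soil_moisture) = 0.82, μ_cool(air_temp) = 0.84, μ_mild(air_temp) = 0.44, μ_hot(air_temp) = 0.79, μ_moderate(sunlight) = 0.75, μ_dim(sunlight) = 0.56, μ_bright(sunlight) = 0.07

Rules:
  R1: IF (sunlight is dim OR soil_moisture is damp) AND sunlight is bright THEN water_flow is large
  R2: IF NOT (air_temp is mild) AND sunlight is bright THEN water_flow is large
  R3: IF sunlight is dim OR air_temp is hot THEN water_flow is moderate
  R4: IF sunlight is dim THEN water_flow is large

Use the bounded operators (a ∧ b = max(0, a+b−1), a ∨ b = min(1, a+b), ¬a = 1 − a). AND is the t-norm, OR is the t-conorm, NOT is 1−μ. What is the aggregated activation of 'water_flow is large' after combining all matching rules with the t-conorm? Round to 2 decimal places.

R1: (dim=0.56 OR damp=0.82) = 1.00; AND[max(0, a+b−1)] with bright=0.07 → w = 0.07
R2: ¬mild=1−0.44=0.56, bright=0.07; AND[max(0, a+b−1)] → w = 0.00
R3: dim=0.56, hot=0.79; OR[min(1, a+b)] → w = 1.00
R4: dim=0.56 → w = 0.56
Rules with consequent 'large': {R1, R2, R4} → strengths 0.07, 0.00, 0.56
Aggregate via t-conorm [min(1, a+b)]: 0.63

0.63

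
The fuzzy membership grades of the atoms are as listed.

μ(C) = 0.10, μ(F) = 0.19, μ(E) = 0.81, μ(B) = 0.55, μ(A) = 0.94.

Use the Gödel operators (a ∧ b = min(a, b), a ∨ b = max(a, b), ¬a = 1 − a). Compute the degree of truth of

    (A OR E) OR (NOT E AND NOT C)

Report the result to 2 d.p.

A OR E = max(a, b) on (0.94, 0.81) = 0.94
NOT E = 1 − 0.81 = 0.19
NOT C = 1 − 0.10 = 0.90
NOT E AND NOT C = min(a, b) on (0.19, 0.90) = 0.19
(A OR E) OR (NOT E AND NOT C) = max(a, b) on (0.94, 0.19) = 0.94

0.94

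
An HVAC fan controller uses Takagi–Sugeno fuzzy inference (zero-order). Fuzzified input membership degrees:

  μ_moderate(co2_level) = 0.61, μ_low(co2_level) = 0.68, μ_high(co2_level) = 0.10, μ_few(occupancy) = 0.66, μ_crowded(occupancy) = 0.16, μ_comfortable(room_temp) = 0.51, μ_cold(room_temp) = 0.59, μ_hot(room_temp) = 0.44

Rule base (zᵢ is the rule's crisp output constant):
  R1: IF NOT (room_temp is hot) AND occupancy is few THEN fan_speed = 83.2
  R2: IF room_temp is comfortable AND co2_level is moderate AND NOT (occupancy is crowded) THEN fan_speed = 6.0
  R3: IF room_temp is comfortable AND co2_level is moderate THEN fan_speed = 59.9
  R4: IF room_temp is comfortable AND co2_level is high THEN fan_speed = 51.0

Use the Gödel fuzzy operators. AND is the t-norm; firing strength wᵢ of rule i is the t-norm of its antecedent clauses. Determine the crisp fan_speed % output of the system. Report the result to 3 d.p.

R1 (z=83.2): ¬hot=1−0.44=0.56, few=0.66; AND[min(a, b)] → w = 0.56
R2 (z=6.0): comfortable=0.51, moderate=0.61, ¬crowded=1−0.16=0.84; AND[min(a, b)] → w = 0.51
R3 (z=59.9): comfortable=0.51, moderate=0.61; AND[min(a, b)] → w = 0.51
R4 (z=51.0): comfortable=0.51, high=0.10; AND[min(a, b)] → w = 0.10
Weighted average = (0.56·83.2 + 0.51·6.0 + 0.51·59.9 + 0.10·51.0) / (0.56 + 0.51 + 0.51 + 0.10)
  = 85.3010 / 1.6800 = 50.774

50.774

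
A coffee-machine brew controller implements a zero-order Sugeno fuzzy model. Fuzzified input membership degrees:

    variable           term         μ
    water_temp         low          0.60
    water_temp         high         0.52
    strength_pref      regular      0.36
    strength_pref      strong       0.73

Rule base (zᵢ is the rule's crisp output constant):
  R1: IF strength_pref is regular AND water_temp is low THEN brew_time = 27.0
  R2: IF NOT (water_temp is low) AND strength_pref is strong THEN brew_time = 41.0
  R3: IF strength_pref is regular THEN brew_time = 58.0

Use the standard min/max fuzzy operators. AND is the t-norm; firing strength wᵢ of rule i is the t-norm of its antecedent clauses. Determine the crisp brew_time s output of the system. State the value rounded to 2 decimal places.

41.96

R1 (z=27.0): regular=0.36, low=0.60; AND[min(a, b)] → w = 0.36
R2 (z=41.0): ¬low=1−0.60=0.40, strong=0.73; AND[min(a, b)] → w = 0.40
R3 (z=58.0): regular=0.36 → w = 0.36
Weighted average = (0.36·27.0 + 0.40·41.0 + 0.36·58.0) / (0.36 + 0.40 + 0.36)
  = 47.0000 / 1.1200 = 41.96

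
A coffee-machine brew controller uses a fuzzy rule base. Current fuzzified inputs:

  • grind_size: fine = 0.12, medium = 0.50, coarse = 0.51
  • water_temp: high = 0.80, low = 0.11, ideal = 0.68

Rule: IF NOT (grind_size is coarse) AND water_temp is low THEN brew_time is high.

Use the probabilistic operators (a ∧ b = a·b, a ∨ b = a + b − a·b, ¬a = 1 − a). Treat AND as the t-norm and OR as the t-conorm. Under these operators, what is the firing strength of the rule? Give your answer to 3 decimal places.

0.054

firing strength: ¬coarse=1−0.51=0.49, low=0.11; AND[a·b] → w = 0.0539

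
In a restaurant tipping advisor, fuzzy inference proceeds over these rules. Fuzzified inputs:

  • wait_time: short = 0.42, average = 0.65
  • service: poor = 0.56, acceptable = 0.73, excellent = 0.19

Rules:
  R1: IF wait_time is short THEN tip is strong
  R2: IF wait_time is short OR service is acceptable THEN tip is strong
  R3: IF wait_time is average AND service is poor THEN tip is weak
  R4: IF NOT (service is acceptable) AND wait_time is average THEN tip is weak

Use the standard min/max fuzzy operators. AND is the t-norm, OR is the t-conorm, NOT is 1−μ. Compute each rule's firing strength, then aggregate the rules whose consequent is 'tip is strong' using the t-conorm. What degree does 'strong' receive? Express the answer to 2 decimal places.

R1: short=0.42 → w = 0.42
R2: short=0.42, acceptable=0.73; OR[max(a, b)] → w = 0.73
R3: average=0.65, poor=0.56; AND[min(a, b)] → w = 0.56
R4: ¬acceptable=1−0.73=0.27, average=0.65; AND[min(a, b)] → w = 0.27
Rules with consequent 'strong': {R1, R2} → strengths 0.42, 0.73
Aggregate via t-conorm [max(a, b)]: 0.73

0.73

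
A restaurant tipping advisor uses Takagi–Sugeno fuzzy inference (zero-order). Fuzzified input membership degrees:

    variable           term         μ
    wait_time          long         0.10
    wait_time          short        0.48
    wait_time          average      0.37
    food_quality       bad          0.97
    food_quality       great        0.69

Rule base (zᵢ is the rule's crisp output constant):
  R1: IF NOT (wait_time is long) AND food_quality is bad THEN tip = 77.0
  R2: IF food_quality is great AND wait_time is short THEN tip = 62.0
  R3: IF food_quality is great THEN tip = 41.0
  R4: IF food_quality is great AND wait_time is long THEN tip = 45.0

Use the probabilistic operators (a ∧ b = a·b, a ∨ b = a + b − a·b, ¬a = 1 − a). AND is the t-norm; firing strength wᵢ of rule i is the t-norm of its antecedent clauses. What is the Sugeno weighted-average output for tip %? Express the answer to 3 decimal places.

R1 (z=77.0): ¬long=1−0.10=0.90, bad=0.97; AND[a·b] → w = 0.8730
R2 (z=62.0): great=0.69, short=0.48; AND[a·b] → w = 0.3312
R3 (z=41.0): great=0.69 → w = 0.6900
R4 (z=45.0): great=0.69, long=0.10; AND[a·b] → w = 0.0690
Weighted average = (0.8730·77.0 + 0.3312·62.0 + 0.6900·41.0 + 0.0690·45.0) / (0.8730 + 0.3312 + 0.6900 + 0.0690)
  = 119.1504 / 1.9632 = 60.692

60.692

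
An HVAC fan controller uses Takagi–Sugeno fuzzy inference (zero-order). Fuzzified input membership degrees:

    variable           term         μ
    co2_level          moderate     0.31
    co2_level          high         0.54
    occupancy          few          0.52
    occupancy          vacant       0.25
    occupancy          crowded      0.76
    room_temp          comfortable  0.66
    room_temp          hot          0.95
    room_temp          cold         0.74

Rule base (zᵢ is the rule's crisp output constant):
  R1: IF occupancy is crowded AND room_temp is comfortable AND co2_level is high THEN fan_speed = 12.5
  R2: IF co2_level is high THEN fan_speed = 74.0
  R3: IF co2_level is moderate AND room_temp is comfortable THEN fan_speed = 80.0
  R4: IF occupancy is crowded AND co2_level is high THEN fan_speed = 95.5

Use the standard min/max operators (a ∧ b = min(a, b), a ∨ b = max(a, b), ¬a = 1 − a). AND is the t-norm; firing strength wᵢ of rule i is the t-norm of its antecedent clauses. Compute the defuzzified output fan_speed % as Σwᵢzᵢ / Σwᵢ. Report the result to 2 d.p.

R1 (z=12.5): crowded=0.76, comfortable=0.66, high=0.54; AND[min(a, b)] → w = 0.54
R2 (z=74.0): high=0.54 → w = 0.54
R3 (z=80.0): moderate=0.31, comfortable=0.66; AND[min(a, b)] → w = 0.31
R4 (z=95.5): crowded=0.76, high=0.54; AND[min(a, b)] → w = 0.54
Weighted average = (0.54·12.5 + 0.54·74.0 + 0.31·80.0 + 0.54·95.5) / (0.54 + 0.54 + 0.31 + 0.54)
  = 123.0800 / 1.9300 = 63.77

63.77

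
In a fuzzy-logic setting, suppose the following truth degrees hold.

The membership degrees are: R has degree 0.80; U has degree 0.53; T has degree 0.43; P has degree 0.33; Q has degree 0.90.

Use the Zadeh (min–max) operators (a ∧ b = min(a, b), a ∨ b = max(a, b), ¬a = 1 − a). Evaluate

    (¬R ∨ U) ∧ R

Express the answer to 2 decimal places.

¬R = 1 − 0.80 = 0.20
¬R ∨ U = max(a, b) on (0.20, 0.53) = 0.53
(¬R ∨ U) ∧ R = min(a, b) on (0.53, 0.80) = 0.53

0.53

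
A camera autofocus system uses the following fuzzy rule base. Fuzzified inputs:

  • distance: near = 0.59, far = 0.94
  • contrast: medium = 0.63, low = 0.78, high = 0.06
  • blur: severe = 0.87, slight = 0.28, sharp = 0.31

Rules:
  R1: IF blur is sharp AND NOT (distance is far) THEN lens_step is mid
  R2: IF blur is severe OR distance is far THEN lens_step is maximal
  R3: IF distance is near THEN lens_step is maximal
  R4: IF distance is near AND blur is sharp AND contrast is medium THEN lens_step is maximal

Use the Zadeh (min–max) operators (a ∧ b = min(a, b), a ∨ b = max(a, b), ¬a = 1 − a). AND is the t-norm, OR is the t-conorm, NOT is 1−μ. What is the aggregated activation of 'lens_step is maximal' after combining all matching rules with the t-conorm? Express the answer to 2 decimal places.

0.94

R1: sharp=0.31, ¬far=1−0.94=0.06; AND[min(a, b)] → w = 0.06
R2: severe=0.87, far=0.94; OR[max(a, b)] → w = 0.94
R3: near=0.59 → w = 0.59
R4: near=0.59, sharp=0.31, medium=0.63; AND[min(a, b)] → w = 0.31
Rules with consequent 'maximal': {R2, R3, R4} → strengths 0.94, 0.59, 0.31
Aggregate via t-conorm [max(a, b)]: 0.94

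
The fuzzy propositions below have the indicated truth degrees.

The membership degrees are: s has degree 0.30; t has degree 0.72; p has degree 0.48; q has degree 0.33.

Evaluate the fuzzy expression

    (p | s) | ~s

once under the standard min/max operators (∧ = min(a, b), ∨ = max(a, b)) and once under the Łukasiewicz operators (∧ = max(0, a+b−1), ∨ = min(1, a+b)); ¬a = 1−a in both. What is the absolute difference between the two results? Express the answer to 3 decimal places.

Under standard min/max:
  p | s = max(a, b) on (0.48, 0.30) = 0.48
  ~s = 1 − 0.30 = 0.70
  (p | s) | ~s = max(a, b) on (0.48, 0.70) = 0.70
  → value = 0.7000
Under Łukasiewicz:
  p | s = min(1, a+b) on (0.48, 0.30) = 0.78
  ~s = 1 − 0.30 = 0.70
  (p | s) | ~s = min(1, a+b) on (0.78, 0.70) = 1.00
  → value = 1.0000
|0.7000 − 1.0000| = 0.300

0.300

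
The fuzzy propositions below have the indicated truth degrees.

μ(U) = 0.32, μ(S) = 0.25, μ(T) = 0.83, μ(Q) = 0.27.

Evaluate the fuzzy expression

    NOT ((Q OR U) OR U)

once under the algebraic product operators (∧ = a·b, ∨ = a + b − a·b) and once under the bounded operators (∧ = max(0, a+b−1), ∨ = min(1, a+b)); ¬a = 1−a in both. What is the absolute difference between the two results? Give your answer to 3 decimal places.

0.248

Under algebraic product:
  Q OR U = a + b − a·b on (0.2700, 0.3200) = 0.5036
  (Q OR U) OR U = a + b − a·b on (0.5036, 0.3200) = 0.6624
  NOT ((Q OR U) OR U) = 1 − 0.6624 = 0.3376
  → value = 0.3376
Under bounded:
  Q OR U = min(1, a+b) on (0.27, 0.32) = 0.59
  (Q OR U) OR U = min(1, a+b) on (0.59, 0.32) = 0.91
  NOT ((Q OR U) OR U) = 1 − 0.91 = 0.09
  → value = 0.0900
|0.3376 − 0.0900| = 0.248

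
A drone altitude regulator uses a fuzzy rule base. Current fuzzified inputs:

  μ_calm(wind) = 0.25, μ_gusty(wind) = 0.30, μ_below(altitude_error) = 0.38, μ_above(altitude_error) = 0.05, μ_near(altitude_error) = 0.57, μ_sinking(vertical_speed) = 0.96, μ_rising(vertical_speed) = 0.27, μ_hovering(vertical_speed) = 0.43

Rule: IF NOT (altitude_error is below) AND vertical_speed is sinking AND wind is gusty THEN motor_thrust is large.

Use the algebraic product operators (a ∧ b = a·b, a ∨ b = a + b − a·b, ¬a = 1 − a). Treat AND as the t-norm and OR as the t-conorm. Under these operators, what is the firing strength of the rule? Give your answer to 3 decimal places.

firing strength: ¬below=1−0.38=0.62, sinking=0.96, gusty=0.30; AND[a·b] → w = 0.1786

0.179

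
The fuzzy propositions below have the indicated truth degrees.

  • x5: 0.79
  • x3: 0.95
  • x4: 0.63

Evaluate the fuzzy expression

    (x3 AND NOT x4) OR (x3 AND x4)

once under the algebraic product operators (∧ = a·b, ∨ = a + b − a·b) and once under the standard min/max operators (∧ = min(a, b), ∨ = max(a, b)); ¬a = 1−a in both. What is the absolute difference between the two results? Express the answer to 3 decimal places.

0.110

Under algebraic product:
  NOT x4 = 1 − 0.6300 = 0.3700
  x3 AND NOT x4 = a·b on (0.9500, 0.3700) = 0.3515
  x3 AND x4 = a·b on (0.9500, 0.6300) = 0.5985
  (x3 AND NOT x4) OR (x3 AND x4) = a + b − a·b on (0.3515, 0.5985) = 0.7396
  → value = 0.7396
Under standard min/max:
  NOT x4 = 1 − 0.63 = 0.37
  x3 AND NOT x4 = min(a, b) on (0.95, 0.37) = 0.37
  x3 AND x4 = min(a, b) on (0.95, 0.63) = 0.63
  (x3 AND NOT x4) OR (x3 AND x4) = max(a, b) on (0.37, 0.63) = 0.63
  → value = 0.6300
|0.7396 − 0.6300| = 0.110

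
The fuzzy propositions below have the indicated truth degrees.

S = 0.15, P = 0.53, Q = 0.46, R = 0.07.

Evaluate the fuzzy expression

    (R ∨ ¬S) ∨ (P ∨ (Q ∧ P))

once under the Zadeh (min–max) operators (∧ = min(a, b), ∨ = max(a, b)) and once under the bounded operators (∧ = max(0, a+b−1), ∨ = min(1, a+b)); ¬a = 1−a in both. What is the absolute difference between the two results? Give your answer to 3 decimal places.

0.150

Under Zadeh (min–max):
  ¬S = 1 − 0.15 = 0.85
  R ∨ ¬S = max(a, b) on (0.07, 0.85) = 0.85
  Q ∧ P = min(a, b) on (0.46, 0.53) = 0.46
  P ∨ (Q ∧ P) = max(a, b) on (0.53, 0.46) = 0.53
  (R ∨ ¬S) ∨ (P ∨ (Q ∧ P)) = max(a, b) on (0.85, 0.53) = 0.85
  → value = 0.8500
Under bounded:
  ¬S = 1 − 0.15 = 0.85
  R ∨ ¬S = min(1, a+b) on (0.07, 0.85) = 0.92
  Q ∧ P = max(0, a+b−1) on (0.46, 0.53) = 0.00
  P ∨ (Q ∧ P) = min(1, a+b) on (0.53, 0.00) = 0.53
  (R ∨ ¬S) ∨ (P ∨ (Q ∧ P)) = min(1, a+b) on (0.92, 0.53) = 1.00
  → value = 1.0000
|0.8500 − 1.0000| = 0.150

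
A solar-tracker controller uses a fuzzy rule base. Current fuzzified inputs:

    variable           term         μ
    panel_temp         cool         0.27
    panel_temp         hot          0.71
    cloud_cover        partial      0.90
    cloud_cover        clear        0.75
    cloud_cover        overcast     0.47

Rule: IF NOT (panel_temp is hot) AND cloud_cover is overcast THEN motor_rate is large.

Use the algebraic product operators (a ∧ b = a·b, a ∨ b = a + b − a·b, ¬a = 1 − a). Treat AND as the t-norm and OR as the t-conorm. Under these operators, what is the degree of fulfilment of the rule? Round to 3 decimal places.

0.136

firing strength: ¬hot=1−0.71=0.29, overcast=0.47; AND[a·b] → w = 0.1363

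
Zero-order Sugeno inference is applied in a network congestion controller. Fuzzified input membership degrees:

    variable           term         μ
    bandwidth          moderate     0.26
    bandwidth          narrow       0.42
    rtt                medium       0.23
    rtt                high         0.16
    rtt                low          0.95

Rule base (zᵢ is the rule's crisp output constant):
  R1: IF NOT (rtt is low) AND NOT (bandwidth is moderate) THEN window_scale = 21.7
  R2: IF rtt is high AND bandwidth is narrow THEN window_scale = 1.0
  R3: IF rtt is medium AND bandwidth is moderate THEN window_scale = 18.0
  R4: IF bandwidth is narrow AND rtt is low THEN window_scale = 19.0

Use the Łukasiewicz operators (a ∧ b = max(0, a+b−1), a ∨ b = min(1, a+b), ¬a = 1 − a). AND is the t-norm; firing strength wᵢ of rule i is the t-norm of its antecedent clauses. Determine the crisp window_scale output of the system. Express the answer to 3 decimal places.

19.000

R1 (z=21.7): ¬low=1−0.95=0.05, ¬moderate=1−0.26=0.74; AND[max(0, a+b−1)] → w = 0.00
R2 (z=1.0): high=0.16, narrow=0.42; AND[max(0, a+b−1)] → w = 0.00
R3 (z=18.0): medium=0.23, moderate=0.26; AND[max(0, a+b−1)] → w = 0.00
R4 (z=19.0): narrow=0.42, low=0.95; AND[max(0, a+b−1)] → w = 0.37
Weighted average = (0.00·21.7 + 0.00·1.0 + 0.00·18.0 + 0.37·19.0) / (0.00 + 0.00 + 0.00 + 0.37)
  = 7.0300 / 0.3700 = 19.000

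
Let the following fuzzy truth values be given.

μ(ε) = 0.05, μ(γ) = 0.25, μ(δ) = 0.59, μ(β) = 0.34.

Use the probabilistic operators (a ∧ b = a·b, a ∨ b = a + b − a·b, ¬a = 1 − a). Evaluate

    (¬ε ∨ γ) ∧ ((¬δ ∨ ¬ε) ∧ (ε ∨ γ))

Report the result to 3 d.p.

¬ε = 1 − 0.0500 = 0.9500
¬ε ∨ γ = a + b − a·b on (0.9500, 0.2500) = 0.9625
¬δ = 1 − 0.5900 = 0.4100
¬ε = 1 − 0.0500 = 0.9500
¬δ ∨ ¬ε = a + b − a·b on (0.4100, 0.9500) = 0.9705
ε ∨ γ = a + b − a·b on (0.0500, 0.2500) = 0.2875
(¬δ ∨ ¬ε) ∧ (ε ∨ γ) = a·b on (0.9705, 0.2875) = 0.2790
(¬ε ∨ γ) ∧ ((¬δ ∨ ¬ε) ∧ (ε ∨ γ)) = a·b on (0.9625, 0.2790) = 0.2686

0.269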